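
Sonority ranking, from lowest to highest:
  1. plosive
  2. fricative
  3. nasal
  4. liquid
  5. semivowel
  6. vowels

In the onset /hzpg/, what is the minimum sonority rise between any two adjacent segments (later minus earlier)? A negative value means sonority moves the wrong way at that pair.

-1

/h/: fricative = 2.
/z/: fricative = 2.
/p/: plosive = 1.
/g/: plosive = 1.
/h/→/z/: change +0.
/z/→/p/: change -1.
/p/→/g/: change +0.
Minimum = -1.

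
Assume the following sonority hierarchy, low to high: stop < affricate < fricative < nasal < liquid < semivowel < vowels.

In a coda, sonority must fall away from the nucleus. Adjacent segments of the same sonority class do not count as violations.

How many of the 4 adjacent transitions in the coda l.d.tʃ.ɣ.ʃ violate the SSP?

/l/ — liquid, sonority 5.
/d/ — stop, sonority 1.
/tʃ/ — affricate, sonority 2.
/ɣ/ — fricative, sonority 3.
/ʃ/ — fricative, sonority 3.
/l/→/d/: 5→1 (falls) — ok.
/d/→/tʃ/: 1→2 (does not fall) — violation.
/tʃ/→/ɣ/: 2→3 (does not fall) — violation.
/ɣ/→/ʃ/: 3→3 (plateau, allowed) — ok.

2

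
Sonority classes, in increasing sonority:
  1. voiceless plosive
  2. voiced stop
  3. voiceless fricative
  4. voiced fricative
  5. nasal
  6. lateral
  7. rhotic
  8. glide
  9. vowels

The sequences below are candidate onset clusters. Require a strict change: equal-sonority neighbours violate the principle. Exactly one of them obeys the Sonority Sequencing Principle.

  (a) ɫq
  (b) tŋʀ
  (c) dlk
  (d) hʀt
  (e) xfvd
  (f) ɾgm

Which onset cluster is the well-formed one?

b

(a) sonority 6-1: ill-formed.
(b) sonority 1-5-7: well-formed.
(c) sonority 2-6-1: ill-formed.
(d) sonority 3-7-1: ill-formed.
(e) sonority 3-3-4-2: ill-formed.
(f) sonority 7-2-5: ill-formed.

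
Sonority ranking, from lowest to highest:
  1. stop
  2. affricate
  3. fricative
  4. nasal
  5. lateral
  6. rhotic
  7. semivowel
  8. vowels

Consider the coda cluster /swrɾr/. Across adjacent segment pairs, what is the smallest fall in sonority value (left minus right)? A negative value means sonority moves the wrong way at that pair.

/s/ is a fricative (sonority 3).
/w/ is a semivowel (sonority 7).
/r/ is a rhotic (sonority 6).
/ɾ/ is a rhotic (sonority 6).
/r/ is a rhotic (sonority 6).
/s/→/w/: change -4.
/w/→/r/: change +1.
/r/→/ɾ/: change +0.
/ɾ/→/r/: change +0.
Minimum = -4.

-4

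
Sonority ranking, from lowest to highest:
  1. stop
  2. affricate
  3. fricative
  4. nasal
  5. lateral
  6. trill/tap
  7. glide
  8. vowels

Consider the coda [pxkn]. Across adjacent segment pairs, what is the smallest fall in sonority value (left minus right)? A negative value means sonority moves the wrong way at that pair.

/p/: stop = 1.
/x/: fricative = 3.
/k/: stop = 1.
/n/: nasal = 4.
/p/→/x/: change -2.
/x/→/k/: change +2.
/k/→/n/: change -3.
Minimum = -3.

-3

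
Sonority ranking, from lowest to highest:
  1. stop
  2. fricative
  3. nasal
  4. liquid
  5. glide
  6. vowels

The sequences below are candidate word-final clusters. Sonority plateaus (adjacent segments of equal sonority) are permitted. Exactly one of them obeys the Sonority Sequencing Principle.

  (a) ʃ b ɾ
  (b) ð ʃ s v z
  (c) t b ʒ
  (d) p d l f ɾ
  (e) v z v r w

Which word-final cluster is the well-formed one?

(a) ʃ b ɾ: profile 2-1-4 — violates.
(b) ð ʃ s v z: profile 2-2-2-2-2 — obeys.
(c) t b ʒ: profile 1-1-2 — violates.
(d) p d l f ɾ: profile 1-1-4-2-4 — violates.
(e) v z v r w: profile 2-2-2-4-5 — violates.

b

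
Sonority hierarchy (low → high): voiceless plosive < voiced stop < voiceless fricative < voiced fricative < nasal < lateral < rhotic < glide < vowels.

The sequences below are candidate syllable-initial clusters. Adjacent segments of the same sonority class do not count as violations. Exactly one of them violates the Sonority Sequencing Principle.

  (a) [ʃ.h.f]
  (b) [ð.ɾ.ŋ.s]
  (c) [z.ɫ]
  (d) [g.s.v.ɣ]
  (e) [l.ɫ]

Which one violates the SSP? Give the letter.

b

(a) sonority 3-3-3: well-formed.
(b) sonority 4-7-5-3: ill-formed.
(c) sonority 4-6: well-formed.
(d) sonority 2-3-4-4: well-formed.
(e) sonority 6-6: well-formed.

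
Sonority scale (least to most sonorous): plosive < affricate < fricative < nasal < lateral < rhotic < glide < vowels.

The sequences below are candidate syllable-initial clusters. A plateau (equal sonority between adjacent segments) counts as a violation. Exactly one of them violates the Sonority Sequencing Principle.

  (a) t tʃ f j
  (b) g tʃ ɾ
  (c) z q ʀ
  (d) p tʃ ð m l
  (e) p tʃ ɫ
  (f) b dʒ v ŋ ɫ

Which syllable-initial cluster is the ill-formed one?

c

(a) t tʃ f j: profile 1-2-3-7 — obeys.
(b) g tʃ ɾ: profile 1-2-6 — obeys.
(c) z q ʀ: profile 3-1-6 — violates.
(d) p tʃ ð m l: profile 1-2-3-4-5 — obeys.
(e) p tʃ ɫ: profile 1-2-5 — obeys.
(f) b dʒ v ŋ ɫ: profile 1-2-3-4-5 — obeys.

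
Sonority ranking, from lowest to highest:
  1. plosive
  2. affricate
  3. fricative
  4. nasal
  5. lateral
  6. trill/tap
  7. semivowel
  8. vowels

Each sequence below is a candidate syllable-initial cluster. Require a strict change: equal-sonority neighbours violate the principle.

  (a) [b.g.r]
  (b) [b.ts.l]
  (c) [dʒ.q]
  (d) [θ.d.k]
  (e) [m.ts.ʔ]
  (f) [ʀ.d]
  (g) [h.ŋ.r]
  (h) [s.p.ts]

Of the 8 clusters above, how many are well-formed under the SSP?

(a) sonority 1-1-6: ill-formed.
(b) sonority 1-2-5: well-formed.
(c) sonority 2-1: ill-formed.
(d) sonority 3-1-1: ill-formed.
(e) sonority 4-2-1: ill-formed.
(f) sonority 6-1: ill-formed.
(g) sonority 3-4-6: well-formed.
(h) sonority 3-1-2: ill-formed.

2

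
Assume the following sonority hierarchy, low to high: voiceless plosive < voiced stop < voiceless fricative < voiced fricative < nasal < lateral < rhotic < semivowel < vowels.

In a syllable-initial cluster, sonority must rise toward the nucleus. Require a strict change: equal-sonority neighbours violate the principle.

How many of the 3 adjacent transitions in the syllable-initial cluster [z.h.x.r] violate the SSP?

2

/z/: voiced fricative = 4.
/h/: voiceless fricative = 3.
/x/: voiceless fricative = 3.
/r/: rhotic = 7.
/z/→/h/: 4→3 (does not rise) — violation.
/h/→/x/: 3→3 (plateau) — violation.
/x/→/r/: 3→7 (rises) — ok.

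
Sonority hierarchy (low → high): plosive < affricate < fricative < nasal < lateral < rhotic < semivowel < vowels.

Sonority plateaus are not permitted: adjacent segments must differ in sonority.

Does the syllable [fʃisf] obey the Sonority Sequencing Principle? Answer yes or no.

Onset: /f/ is a fricative (sonority 3), /ʃ/ is a fricative (sonority 3); then the nucleus /i/ (sonority 8).
Onset profile 3-3-8 — does not strictly rise throughout.
Coda: /s/ is a fricative (sonority 3), /f/ is a fricative (sonority 3).
Coda profile 8-3-3 — does not strictly fall throughout.

no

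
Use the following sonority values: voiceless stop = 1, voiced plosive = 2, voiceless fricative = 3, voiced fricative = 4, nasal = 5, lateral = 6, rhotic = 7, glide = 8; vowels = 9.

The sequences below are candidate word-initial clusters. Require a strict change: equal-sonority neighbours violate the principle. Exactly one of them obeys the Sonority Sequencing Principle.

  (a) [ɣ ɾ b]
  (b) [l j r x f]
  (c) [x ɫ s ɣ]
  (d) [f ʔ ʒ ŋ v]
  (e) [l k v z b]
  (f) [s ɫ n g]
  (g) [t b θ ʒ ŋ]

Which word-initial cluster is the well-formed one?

g

(a) [ɣ ɾ b]: profile 4-7-2 — violates.
(b) [l j r x f]: profile 6-8-7-3-3 — violates.
(c) [x ɫ s ɣ]: profile 3-6-3-4 — violates.
(d) [f ʔ ʒ ŋ v]: profile 3-1-4-5-4 — violates.
(e) [l k v z b]: profile 6-1-4-4-2 — violates.
(f) [s ɫ n g]: profile 3-6-5-2 — violates.
(g) [t b θ ʒ ŋ]: profile 1-2-3-4-5 — obeys.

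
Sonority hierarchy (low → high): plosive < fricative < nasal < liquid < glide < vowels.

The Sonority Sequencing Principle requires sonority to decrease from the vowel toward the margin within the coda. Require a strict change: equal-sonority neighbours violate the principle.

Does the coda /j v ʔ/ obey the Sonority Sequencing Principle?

/j/: glide = 5.
/v/: fricative = 2.
/ʔ/: plosive = 1.
The profile 5-2-1 strictly falls, so the coda satisfies the SSP.

yes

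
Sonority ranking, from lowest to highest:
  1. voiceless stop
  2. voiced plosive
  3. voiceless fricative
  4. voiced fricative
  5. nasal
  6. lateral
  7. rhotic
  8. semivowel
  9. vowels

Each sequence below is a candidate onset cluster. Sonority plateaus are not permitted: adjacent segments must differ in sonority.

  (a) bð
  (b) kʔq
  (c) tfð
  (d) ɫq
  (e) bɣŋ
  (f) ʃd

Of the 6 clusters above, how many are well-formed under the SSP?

3

(a) sonority 2-4: well-formed.
(b) sonority 1-1-1: ill-formed.
(c) sonority 1-3-4: well-formed.
(d) sonority 6-1: ill-formed.
(e) sonority 2-4-5: well-formed.
(f) sonority 3-2: ill-formed.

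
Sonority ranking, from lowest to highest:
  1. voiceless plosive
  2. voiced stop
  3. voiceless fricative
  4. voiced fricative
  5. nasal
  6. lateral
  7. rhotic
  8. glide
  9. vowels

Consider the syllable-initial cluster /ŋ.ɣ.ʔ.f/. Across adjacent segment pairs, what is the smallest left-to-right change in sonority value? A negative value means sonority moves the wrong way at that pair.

-3

/ŋ/: nasal = 5.
/ɣ/: voiced fricative = 4.
/ʔ/: voiceless plosive = 1.
/f/: voiceless fricative = 3.
/ŋ/→/ɣ/: change -1.
/ɣ/→/ʔ/: change -3.
/ʔ/→/f/: change +2.
Minimum = -3.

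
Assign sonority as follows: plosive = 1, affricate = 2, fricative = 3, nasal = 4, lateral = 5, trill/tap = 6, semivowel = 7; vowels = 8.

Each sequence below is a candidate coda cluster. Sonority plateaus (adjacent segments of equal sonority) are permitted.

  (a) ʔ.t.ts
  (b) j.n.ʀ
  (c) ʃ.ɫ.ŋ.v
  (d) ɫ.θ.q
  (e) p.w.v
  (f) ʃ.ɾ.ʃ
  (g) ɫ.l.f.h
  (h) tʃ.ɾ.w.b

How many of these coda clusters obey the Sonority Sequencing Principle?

2

(a) sonority 1-1-2: ill-formed.
(b) sonority 7-4-6: ill-formed.
(c) sonority 3-5-4-3: ill-formed.
(d) sonority 5-3-1: well-formed.
(e) sonority 1-7-3: ill-formed.
(f) sonority 3-6-3: ill-formed.
(g) sonority 5-5-3-3: well-formed.
(h) sonority 2-6-7-1: ill-formed.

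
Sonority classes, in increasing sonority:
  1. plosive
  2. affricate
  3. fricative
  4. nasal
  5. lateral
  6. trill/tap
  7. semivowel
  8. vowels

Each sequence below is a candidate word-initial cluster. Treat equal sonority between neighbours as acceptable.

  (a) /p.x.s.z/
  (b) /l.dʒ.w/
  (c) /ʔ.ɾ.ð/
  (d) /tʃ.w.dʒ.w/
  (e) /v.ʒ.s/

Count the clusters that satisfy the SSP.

2

(a) /p.x.s.z/: profile 1-3-3-3 — obeys.
(b) /l.dʒ.w/: profile 5-2-7 — violates.
(c) /ʔ.ɾ.ð/: profile 1-6-3 — violates.
(d) /tʃ.w.dʒ.w/: profile 2-7-2-7 — violates.
(e) /v.ʒ.s/: profile 3-3-3 — obeys.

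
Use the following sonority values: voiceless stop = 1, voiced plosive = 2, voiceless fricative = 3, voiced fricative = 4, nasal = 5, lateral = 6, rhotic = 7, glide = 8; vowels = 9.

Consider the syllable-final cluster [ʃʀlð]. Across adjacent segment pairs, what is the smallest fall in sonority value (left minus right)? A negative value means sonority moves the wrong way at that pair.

/ʃ/ — voiceless fricative, sonority 3.
/ʀ/ — rhotic, sonority 7.
/l/ — lateral, sonority 6.
/ð/ — voiced fricative, sonority 4.
/ʃ/→/ʀ/: change -4.
/ʀ/→/l/: change +1.
/l/→/ð/: change +2.
Minimum = -4.

-4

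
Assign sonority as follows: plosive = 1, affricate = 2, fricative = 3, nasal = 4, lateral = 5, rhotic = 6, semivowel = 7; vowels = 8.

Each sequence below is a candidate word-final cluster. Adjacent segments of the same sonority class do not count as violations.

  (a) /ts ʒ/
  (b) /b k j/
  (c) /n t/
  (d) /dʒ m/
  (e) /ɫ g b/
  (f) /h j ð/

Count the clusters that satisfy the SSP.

(a) /ts ʒ/: profile 2-3 — violates.
(b) /b k j/: profile 1-1-7 — violates.
(c) /n t/: profile 4-1 — obeys.
(d) /dʒ m/: profile 2-4 — violates.
(e) /ɫ g b/: profile 5-1-1 — obeys.
(f) /h j ð/: profile 3-7-3 — violates.

2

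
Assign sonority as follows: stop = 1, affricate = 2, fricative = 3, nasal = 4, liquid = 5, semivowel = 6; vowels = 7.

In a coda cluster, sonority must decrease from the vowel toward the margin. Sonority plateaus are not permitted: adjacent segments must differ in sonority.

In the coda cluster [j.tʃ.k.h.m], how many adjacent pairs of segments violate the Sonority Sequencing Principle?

2

/j/ — semivowel, sonority 6.
/tʃ/ — affricate, sonority 2.
/k/ — stop, sonority 1.
/h/ — fricative, sonority 3.
/m/ — nasal, sonority 4.
/j/→/tʃ/: 6→2 (falls) — ok.
/tʃ/→/k/: 2→1 (falls) — ok.
/k/→/h/: 1→3 (does not fall) — violation.
/h/→/m/: 3→4 (does not fall) — violation.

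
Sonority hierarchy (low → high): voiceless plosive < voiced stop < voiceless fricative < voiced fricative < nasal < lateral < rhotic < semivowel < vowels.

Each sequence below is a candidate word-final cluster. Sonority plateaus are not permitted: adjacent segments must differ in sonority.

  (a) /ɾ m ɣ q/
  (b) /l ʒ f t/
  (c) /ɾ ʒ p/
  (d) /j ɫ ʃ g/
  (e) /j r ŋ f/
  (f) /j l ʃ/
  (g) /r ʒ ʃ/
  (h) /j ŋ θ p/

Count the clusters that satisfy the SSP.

(a) 7-5-4-1 → obeys
(b) 6-4-3-1 → obeys
(c) 7-4-1 → obeys
(d) 8-6-3-2 → obeys
(e) 8-7-5-3 → obeys
(f) 8-6-3 → obeys
(g) 7-4-3 → obeys
(h) 8-5-3-1 → obeys

8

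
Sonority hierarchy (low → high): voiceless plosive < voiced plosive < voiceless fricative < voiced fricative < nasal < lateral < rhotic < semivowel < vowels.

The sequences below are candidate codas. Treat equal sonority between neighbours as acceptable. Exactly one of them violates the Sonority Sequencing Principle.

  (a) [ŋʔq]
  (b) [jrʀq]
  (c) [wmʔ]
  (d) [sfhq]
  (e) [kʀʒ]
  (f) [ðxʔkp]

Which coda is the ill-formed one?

e

(a) 5-1-1 → obeys
(b) 8-7-7-1 → obeys
(c) 8-5-1 → obeys
(d) 3-3-3-1 → obeys
(e) 1-7-4 → violates
(f) 4-3-1-1-1 → obeys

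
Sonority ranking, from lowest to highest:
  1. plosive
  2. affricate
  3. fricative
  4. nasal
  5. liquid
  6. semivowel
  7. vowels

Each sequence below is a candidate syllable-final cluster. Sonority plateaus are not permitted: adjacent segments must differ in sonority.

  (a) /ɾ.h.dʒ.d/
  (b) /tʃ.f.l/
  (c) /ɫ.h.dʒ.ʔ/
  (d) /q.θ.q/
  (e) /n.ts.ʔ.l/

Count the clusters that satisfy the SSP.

2

(a) sonority 5-3-2-1: well-formed.
(b) sonority 2-3-5: ill-formed.
(c) sonority 5-3-2-1: well-formed.
(d) sonority 1-3-1: ill-formed.
(e) sonority 4-2-1-5: ill-formed.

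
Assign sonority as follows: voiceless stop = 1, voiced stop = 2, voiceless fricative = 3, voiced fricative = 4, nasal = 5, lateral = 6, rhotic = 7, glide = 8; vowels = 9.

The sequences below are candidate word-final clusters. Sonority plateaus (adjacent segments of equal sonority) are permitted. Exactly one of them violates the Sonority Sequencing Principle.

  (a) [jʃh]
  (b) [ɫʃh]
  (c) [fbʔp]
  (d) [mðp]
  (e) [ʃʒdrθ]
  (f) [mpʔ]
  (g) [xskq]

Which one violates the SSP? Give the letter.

e

(a) 8-3-3 → obeys
(b) 6-3-3 → obeys
(c) 3-2-1-1 → obeys
(d) 5-4-1 → obeys
(e) 3-4-2-7-3 → violates
(f) 5-1-1 → obeys
(g) 3-3-1-1 → obeys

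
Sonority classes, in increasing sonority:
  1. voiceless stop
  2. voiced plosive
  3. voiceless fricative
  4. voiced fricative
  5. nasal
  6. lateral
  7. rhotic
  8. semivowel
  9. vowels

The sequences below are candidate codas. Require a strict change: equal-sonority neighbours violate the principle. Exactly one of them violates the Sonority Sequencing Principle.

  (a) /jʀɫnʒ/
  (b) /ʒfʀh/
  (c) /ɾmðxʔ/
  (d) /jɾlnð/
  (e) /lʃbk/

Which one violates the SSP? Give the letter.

b

(a) 8-7-6-5-4 → obeys
(b) 4-3-7-3 → violates
(c) 7-5-4-3-1 → obeys
(d) 8-7-6-5-4 → obeys
(e) 6-3-2-1 → obeys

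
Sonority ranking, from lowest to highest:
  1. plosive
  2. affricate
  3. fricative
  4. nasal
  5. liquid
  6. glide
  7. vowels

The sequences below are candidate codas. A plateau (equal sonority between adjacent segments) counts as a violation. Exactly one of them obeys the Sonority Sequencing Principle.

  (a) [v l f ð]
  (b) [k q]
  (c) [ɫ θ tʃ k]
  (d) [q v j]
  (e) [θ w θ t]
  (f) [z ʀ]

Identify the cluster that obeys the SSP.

c

(a) [v l f ð]: profile 3-5-3-3 — violates.
(b) [k q]: profile 1-1 — violates.
(c) [ɫ θ tʃ k]: profile 5-3-2-1 — obeys.
(d) [q v j]: profile 1-3-6 — violates.
(e) [θ w θ t]: profile 3-6-3-1 — violates.
(f) [z ʀ]: profile 3-5 — violates.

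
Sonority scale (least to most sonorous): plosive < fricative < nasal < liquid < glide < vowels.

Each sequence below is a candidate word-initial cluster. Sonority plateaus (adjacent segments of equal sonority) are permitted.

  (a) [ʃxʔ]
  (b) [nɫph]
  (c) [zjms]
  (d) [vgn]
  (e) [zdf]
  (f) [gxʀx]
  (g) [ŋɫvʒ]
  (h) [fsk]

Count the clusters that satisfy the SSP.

0

(a) 2-2-1 → violates
(b) 3-4-1-2 → violates
(c) 2-5-3-2 → violates
(d) 2-1-3 → violates
(e) 2-1-2 → violates
(f) 1-2-4-2 → violates
(g) 3-4-2-2 → violates
(h) 2-2-1 → violates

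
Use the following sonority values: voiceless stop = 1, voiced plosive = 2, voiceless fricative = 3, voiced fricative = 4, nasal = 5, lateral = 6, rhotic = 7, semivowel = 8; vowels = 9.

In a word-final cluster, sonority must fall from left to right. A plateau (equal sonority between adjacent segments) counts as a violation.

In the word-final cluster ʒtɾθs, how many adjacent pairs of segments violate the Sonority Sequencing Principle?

2

/ʒ/ is a voiced fricative (sonority 4).
/t/ is a voiceless stop (sonority 1).
/ɾ/ is a rhotic (sonority 7).
/θ/ is a voiceless fricative (sonority 3).
/s/ is a voiceless fricative (sonority 3).
/ʒ/→/t/: 4→1 (falls) — ok.
/t/→/ɾ/: 1→7 (does not fall) — violation.
/ɾ/→/θ/: 7→3 (falls) — ok.
/θ/→/s/: 3→3 (plateau) — violation.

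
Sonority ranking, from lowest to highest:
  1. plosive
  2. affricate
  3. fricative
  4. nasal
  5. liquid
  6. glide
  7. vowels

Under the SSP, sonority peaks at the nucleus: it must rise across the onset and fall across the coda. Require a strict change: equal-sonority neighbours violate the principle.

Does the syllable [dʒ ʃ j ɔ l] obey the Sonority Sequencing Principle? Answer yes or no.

Onset: /dʒ/ is an affricate (sonority 2), /ʃ/ is a fricative (sonority 3), /j/ is a glide (sonority 6); then the nucleus /ɔ/ (sonority 7).
Onset profile 2-3-6-7 — rises to the nucleus.
Coda: /l/ is a liquid (sonority 5).
Coda profile 7-5 — falls from the nucleus.

yes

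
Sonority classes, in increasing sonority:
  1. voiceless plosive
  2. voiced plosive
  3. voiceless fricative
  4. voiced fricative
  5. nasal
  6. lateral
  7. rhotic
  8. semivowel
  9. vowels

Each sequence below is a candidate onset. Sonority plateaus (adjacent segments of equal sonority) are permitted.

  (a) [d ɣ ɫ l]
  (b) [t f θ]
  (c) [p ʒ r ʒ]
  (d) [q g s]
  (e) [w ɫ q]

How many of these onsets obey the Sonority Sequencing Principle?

(a) sonority 2-4-6-6: well-formed.
(b) sonority 1-3-3: well-formed.
(c) sonority 1-4-7-4: ill-formed.
(d) sonority 1-2-3: well-formed.
(e) sonority 8-6-1: ill-formed.

3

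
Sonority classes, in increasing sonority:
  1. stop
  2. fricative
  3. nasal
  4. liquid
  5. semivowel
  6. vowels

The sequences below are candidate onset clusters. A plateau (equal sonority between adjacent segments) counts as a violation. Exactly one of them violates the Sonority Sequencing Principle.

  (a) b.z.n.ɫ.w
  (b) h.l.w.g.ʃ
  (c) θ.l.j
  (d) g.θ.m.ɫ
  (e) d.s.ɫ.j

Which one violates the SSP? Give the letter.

(a) 1-2-3-4-5 → obeys
(b) 2-4-5-1-2 → violates
(c) 2-4-5 → obeys
(d) 1-2-3-4 → obeys
(e) 1-2-4-5 → obeys

b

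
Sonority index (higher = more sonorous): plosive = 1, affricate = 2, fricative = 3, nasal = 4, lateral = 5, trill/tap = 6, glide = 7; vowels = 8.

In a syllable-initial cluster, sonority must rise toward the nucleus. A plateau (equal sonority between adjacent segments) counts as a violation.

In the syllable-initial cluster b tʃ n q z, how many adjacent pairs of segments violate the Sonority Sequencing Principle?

/b/ — plosive, sonority 1.
/tʃ/ — affricate, sonority 2.
/n/ — nasal, sonority 4.
/q/ — plosive, sonority 1.
/z/ — fricative, sonority 3.
/b/→/tʃ/: 1→2 (rises) — ok.
/tʃ/→/n/: 2→4 (rises) — ok.
/n/→/q/: 4→1 (does not rise) — violation.
/q/→/z/: 1→3 (rises) — ok.

1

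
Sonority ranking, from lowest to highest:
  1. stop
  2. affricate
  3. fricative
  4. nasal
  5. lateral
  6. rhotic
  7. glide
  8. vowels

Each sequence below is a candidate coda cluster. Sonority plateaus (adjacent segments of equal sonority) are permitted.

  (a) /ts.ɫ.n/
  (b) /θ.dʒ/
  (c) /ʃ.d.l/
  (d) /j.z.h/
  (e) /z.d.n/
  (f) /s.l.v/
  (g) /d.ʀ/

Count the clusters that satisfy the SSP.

2

(a) sonority 2-5-4: ill-formed.
(b) sonority 3-2: well-formed.
(c) sonority 3-1-5: ill-formed.
(d) sonority 7-3-3: well-formed.
(e) sonority 3-1-4: ill-formed.
(f) sonority 3-5-3: ill-formed.
(g) sonority 1-6: ill-formed.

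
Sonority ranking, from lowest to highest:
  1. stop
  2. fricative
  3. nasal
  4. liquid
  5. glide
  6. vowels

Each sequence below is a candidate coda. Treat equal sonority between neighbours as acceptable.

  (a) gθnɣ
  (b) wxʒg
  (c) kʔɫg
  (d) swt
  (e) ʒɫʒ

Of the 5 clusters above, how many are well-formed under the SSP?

(a) gθnɣ: profile 1-2-3-2 — violates.
(b) wxʒg: profile 5-2-2-1 — obeys.
(c) kʔɫg: profile 1-1-4-1 — violates.
(d) swt: profile 2-5-1 — violates.
(e) ʒɫʒ: profile 2-4-2 — violates.

1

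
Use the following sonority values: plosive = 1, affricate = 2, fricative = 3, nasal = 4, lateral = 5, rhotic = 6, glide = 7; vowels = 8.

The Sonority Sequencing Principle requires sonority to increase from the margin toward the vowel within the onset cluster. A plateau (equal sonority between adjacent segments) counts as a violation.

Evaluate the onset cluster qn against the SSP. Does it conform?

/q/ is a plosive (sonority 1).
/n/ is a nasal (sonority 4).
The profile 1-4 strictly rises, so the onset cluster satisfies the SSP.

yes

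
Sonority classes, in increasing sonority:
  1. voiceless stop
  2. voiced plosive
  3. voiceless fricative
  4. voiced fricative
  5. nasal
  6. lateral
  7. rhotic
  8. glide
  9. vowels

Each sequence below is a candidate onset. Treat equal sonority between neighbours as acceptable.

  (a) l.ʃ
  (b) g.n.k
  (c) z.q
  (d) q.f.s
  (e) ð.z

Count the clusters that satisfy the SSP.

(a) 6-3 → violates
(b) 2-5-1 → violates
(c) 4-1 → violates
(d) 1-3-3 → obeys
(e) 4-4 → obeys

2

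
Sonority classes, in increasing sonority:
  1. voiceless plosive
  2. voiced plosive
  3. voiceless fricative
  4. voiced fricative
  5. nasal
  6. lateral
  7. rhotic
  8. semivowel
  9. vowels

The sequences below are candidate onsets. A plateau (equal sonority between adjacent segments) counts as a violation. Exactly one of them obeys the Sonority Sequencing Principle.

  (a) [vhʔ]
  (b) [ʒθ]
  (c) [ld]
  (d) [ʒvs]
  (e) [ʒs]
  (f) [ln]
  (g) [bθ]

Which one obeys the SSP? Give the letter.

(a) [vhʔ]: profile 4-3-1 — violates.
(b) [ʒθ]: profile 4-3 — violates.
(c) [ld]: profile 6-2 — violates.
(d) [ʒvs]: profile 4-4-3 — violates.
(e) [ʒs]: profile 4-3 — violates.
(f) [ln]: profile 6-5 — violates.
(g) [bθ]: profile 2-3 — obeys.

g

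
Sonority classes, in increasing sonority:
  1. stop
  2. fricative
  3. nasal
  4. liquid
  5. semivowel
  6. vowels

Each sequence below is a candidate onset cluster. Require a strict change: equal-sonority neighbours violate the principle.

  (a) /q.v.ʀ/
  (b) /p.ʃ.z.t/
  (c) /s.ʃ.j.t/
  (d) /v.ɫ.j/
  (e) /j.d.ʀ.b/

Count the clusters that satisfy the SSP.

2

(a) 1-2-4 → obeys
(b) 1-2-2-1 → violates
(c) 2-2-5-1 → violates
(d) 2-4-5 → obeys
(e) 5-1-4-1 → violates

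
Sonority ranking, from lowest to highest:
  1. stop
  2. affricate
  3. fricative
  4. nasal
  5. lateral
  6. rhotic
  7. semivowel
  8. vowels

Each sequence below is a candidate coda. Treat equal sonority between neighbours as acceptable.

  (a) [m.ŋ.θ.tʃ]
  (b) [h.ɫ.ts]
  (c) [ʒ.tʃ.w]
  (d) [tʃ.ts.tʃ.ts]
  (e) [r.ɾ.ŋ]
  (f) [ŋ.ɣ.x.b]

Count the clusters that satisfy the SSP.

4

(a) sonority 4-4-3-2: well-formed.
(b) sonority 3-5-2: ill-formed.
(c) sonority 3-2-7: ill-formed.
(d) sonority 2-2-2-2: well-formed.
(e) sonority 6-6-4: well-formed.
(f) sonority 4-3-3-1: well-formed.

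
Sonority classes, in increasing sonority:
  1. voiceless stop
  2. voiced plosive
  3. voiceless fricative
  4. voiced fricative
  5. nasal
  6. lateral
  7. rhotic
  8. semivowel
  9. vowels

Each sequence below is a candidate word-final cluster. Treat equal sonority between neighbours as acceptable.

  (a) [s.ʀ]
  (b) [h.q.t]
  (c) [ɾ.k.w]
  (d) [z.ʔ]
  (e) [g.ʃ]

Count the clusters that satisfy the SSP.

(a) [s.ʀ]: profile 3-7 — violates.
(b) [h.q.t]: profile 3-1-1 — obeys.
(c) [ɾ.k.w]: profile 7-1-8 — violates.
(d) [z.ʔ]: profile 4-1 — obeys.
(e) [g.ʃ]: profile 2-3 — violates.

2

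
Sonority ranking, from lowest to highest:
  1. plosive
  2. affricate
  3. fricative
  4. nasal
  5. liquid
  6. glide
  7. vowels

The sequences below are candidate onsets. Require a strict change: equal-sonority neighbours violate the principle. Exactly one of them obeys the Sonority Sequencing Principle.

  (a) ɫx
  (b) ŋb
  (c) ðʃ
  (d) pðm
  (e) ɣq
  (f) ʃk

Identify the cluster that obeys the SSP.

d

(a) sonority 5-3: ill-formed.
(b) sonority 4-1: ill-formed.
(c) sonority 3-3: ill-formed.
(d) sonority 1-3-4: well-formed.
(e) sonority 3-1: ill-formed.
(f) sonority 3-1: ill-formed.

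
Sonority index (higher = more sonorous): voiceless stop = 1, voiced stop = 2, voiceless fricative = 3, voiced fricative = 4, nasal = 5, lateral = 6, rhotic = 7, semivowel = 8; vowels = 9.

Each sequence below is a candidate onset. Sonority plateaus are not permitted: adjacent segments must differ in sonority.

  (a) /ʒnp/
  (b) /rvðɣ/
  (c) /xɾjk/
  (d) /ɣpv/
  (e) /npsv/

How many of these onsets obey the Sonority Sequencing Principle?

0

(a) /ʒnp/: profile 4-5-1 — violates.
(b) /rvðɣ/: profile 7-4-4-4 — violates.
(c) /xɾjk/: profile 3-7-8-1 — violates.
(d) /ɣpv/: profile 4-1-4 — violates.
(e) /npsv/: profile 5-1-3-4 — violates.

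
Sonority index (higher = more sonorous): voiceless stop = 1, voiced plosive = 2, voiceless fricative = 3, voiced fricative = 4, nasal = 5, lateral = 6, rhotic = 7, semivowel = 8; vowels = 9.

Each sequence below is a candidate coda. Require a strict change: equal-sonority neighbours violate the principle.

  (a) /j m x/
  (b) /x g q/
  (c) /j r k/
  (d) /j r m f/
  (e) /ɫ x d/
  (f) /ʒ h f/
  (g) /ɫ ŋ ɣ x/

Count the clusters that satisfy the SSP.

(a) 8-5-3 → obeys
(b) 3-2-1 → obeys
(c) 8-7-1 → obeys
(d) 8-7-5-3 → obeys
(e) 6-3-2 → obeys
(f) 4-3-3 → violates
(g) 6-5-4-3 → obeys

6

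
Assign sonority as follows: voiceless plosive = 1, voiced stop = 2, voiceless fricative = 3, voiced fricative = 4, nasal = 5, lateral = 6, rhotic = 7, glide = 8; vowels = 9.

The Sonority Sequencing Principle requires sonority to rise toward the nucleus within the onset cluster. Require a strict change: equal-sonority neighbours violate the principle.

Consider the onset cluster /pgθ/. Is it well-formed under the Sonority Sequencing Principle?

/p/: voiceless plosive = 1.
/g/: voiced stop = 2.
/θ/: voiceless fricative = 3.
The profile 1-2-3 strictly rises, so the onset cluster satisfies the SSP.

yes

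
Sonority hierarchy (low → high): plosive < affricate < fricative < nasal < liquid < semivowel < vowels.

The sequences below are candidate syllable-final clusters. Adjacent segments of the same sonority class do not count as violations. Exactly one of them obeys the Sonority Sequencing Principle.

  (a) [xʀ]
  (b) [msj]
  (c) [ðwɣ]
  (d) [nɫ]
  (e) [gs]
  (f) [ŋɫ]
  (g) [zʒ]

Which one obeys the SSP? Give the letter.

g

(a) [xʀ]: profile 3-5 — violates.
(b) [msj]: profile 4-3-6 — violates.
(c) [ðwɣ]: profile 3-6-3 — violates.
(d) [nɫ]: profile 4-5 — violates.
(e) [gs]: profile 1-3 — violates.
(f) [ŋɫ]: profile 4-5 — violates.
(g) [zʒ]: profile 3-3 — obeys.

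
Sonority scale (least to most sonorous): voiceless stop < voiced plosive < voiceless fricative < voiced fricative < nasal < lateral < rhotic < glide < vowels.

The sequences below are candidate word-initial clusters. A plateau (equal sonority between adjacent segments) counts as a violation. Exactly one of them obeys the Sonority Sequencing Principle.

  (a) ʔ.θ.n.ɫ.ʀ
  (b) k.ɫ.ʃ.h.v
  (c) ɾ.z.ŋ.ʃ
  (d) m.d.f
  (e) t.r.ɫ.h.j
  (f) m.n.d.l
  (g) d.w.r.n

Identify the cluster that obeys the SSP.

(a) ʔ.θ.n.ɫ.ʀ: profile 1-3-5-6-7 — obeys.
(b) k.ɫ.ʃ.h.v: profile 1-6-3-3-4 — violates.
(c) ɾ.z.ŋ.ʃ: profile 7-4-5-3 — violates.
(d) m.d.f: profile 5-2-3 — violates.
(e) t.r.ɫ.h.j: profile 1-7-6-3-8 — violates.
(f) m.n.d.l: profile 5-5-2-6 — violates.
(g) d.w.r.n: profile 2-8-7-5 — violates.

a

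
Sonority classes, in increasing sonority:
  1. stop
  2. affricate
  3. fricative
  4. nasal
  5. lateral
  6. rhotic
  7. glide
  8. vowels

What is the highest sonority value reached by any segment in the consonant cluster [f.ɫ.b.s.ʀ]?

/f/ — fricative, sonority 3.
/ɫ/ — lateral, sonority 5.
/b/ — stop, sonority 1.
/s/ — fricative, sonority 3.
/ʀ/ — rhotic, sonority 6.
The maximum is 6.

6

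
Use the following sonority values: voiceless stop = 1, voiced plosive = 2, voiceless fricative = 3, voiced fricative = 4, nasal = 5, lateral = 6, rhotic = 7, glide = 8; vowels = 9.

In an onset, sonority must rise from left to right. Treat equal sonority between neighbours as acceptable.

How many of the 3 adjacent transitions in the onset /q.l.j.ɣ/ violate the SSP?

1

/q/ — voiceless stop, sonority 1.
/l/ — lateral, sonority 6.
/j/ — glide, sonority 8.
/ɣ/ — voiced fricative, sonority 4.
/q/→/l/: 1→6 (rises) — ok.
/l/→/j/: 6→8 (rises) — ok.
/j/→/ɣ/: 8→4 (does not rise) — violation.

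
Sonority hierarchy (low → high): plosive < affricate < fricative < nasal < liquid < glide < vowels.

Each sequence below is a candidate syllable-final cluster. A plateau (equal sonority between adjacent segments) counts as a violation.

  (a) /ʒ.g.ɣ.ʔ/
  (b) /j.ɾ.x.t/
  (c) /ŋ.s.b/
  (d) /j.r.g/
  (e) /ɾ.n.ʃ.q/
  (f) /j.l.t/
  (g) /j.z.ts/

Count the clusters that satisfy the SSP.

(a) 3-1-3-1 → violates
(b) 6-5-3-1 → obeys
(c) 4-3-1 → obeys
(d) 6-5-1 → obeys
(e) 5-4-3-1 → obeys
(f) 6-5-1 → obeys
(g) 6-3-2 → obeys

6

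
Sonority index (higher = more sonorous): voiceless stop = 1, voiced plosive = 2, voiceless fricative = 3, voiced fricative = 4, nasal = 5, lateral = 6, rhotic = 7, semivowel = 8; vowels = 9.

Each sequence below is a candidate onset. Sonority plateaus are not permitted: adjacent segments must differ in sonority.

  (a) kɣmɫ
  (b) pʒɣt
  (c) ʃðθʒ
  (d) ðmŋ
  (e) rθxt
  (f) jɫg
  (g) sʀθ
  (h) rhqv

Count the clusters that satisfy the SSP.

(a) sonority 1-4-5-6: well-formed.
(b) sonority 1-4-4-1: ill-formed.
(c) sonority 3-4-3-4: ill-formed.
(d) sonority 4-5-5: ill-formed.
(e) sonority 7-3-3-1: ill-formed.
(f) sonority 8-6-2: ill-formed.
(g) sonority 3-7-3: ill-formed.
(h) sonority 7-3-1-4: ill-formed.

1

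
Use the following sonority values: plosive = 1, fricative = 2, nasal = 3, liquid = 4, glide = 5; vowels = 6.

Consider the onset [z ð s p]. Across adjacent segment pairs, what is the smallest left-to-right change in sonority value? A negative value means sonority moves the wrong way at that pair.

/z/ — fricative, sonority 2.
/ð/ — fricative, sonority 2.
/s/ — fricative, sonority 2.
/p/ — plosive, sonority 1.
/z/→/ð/: change +0.
/ð/→/s/: change +0.
/s/→/p/: change -1.
Minimum = -1.

-1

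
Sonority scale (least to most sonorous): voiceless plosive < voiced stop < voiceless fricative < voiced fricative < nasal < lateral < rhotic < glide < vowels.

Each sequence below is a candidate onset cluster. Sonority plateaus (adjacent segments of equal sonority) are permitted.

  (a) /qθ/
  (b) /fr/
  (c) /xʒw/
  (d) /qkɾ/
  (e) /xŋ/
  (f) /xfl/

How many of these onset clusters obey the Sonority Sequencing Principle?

(a) /qθ/: profile 1-3 — obeys.
(b) /fr/: profile 3-7 — obeys.
(c) /xʒw/: profile 3-4-8 — obeys.
(d) /qkɾ/: profile 1-1-7 — obeys.
(e) /xŋ/: profile 3-5 — obeys.
(f) /xfl/: profile 3-3-6 — obeys.

6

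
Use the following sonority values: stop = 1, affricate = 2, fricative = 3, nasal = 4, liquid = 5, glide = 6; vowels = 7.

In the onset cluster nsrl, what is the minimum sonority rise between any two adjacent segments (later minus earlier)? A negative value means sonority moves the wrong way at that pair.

-1

/n/ — nasal, sonority 4.
/s/ — fricative, sonority 3.
/r/ — liquid, sonority 5.
/l/ — liquid, sonority 5.
/n/→/s/: change -1.
/s/→/r/: change +2.
/r/→/l/: change +0.
Minimum = -1.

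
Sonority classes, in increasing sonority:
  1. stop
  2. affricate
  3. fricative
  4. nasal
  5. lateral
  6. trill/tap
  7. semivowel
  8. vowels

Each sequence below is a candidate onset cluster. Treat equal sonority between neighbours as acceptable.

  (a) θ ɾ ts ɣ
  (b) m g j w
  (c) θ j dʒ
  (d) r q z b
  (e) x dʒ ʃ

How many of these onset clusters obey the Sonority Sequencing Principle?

0

(a) θ ɾ ts ɣ: profile 3-6-2-3 — violates.
(b) m g j w: profile 4-1-7-7 — violates.
(c) θ j dʒ: profile 3-7-2 — violates.
(d) r q z b: profile 6-1-3-1 — violates.
(e) x dʒ ʃ: profile 3-2-3 — violates.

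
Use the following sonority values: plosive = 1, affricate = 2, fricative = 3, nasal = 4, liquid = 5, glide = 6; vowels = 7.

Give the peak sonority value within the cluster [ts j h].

6

/ts/ is an affricate (sonority 2).
/j/ is a glide (sonority 6).
/h/ is a fricative (sonority 3).
The maximum is 6.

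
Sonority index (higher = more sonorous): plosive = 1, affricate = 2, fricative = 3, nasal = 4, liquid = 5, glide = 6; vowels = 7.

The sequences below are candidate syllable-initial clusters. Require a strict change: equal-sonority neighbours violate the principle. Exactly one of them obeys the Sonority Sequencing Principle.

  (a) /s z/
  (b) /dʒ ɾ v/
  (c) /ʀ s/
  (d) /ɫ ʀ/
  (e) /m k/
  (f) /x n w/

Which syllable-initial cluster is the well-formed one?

(a) sonority 3-3: ill-formed.
(b) sonority 2-5-3: ill-formed.
(c) sonority 5-3: ill-formed.
(d) sonority 5-5: ill-formed.
(e) sonority 4-1: ill-formed.
(f) sonority 3-4-6: well-formed.

f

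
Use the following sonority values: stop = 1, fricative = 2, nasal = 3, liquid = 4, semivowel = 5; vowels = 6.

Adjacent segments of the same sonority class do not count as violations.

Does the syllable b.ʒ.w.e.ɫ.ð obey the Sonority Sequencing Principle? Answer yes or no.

yes

Onset: /b/ is a stop (sonority 1), /ʒ/ is a fricative (sonority 2), /w/ is a semivowel (sonority 5); then the nucleus /e/ (sonority 6).
Onset profile 1-2-5-6 — rises to the nucleus.
Coda: /ɫ/ is a liquid (sonority 4), /ð/ is a fricative (sonority 2).
Coda profile 6-4-2 — falls from the nucleus.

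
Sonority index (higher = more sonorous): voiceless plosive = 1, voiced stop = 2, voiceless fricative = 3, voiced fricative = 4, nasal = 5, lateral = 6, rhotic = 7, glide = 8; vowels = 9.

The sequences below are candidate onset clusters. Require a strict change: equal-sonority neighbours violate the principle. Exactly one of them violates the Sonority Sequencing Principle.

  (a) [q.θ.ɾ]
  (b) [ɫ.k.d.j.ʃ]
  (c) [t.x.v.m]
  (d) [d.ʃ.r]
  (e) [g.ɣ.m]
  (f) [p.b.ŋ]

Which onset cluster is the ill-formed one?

b

(a) 1-3-7 → obeys
(b) 6-1-2-8-3 → violates
(c) 1-3-4-5 → obeys
(d) 2-3-7 → obeys
(e) 2-4-5 → obeys
(f) 1-2-5 → obeys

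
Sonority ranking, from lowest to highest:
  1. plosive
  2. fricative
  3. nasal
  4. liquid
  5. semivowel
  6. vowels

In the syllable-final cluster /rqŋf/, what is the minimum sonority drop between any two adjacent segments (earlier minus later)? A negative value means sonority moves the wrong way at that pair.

/r/: liquid = 4.
/q/: plosive = 1.
/ŋ/: nasal = 3.
/f/: fricative = 2.
/r/→/q/: change +3.
/q/→/ŋ/: change -2.
/ŋ/→/f/: change +1.
Minimum = -2.

-2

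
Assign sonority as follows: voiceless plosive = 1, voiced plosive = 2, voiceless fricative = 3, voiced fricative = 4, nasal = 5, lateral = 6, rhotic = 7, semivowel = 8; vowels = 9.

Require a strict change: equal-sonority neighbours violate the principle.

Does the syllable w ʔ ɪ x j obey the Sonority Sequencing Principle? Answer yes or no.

Onset: /w/ is a semivowel (sonority 8), /ʔ/ is a voiceless plosive (sonority 1); then the nucleus /ɪ/ (sonority 9).
Onset profile 8-1-9 — does not strictly rise throughout.
Coda: /x/ is a voiceless fricative (sonority 3), /j/ is a semivowel (sonority 8).
Coda profile 9-3-8 — does not strictly fall throughout.

no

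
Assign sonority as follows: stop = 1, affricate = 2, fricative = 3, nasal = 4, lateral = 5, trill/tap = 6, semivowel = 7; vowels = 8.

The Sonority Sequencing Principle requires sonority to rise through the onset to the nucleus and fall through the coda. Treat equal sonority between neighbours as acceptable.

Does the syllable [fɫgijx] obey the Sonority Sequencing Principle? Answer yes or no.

Onset: /f/ is a fricative (sonority 3), /ɫ/ is a lateral (sonority 5), /g/ is a stop (sonority 1); then the nucleus /i/ (sonority 8).
Onset profile 3-5-1-8 — does not rise throughout.
Coda: /j/ is a semivowel (sonority 7), /x/ is a fricative (sonority 3).
Coda profile 8-7-3 — falls from the nucleus.

no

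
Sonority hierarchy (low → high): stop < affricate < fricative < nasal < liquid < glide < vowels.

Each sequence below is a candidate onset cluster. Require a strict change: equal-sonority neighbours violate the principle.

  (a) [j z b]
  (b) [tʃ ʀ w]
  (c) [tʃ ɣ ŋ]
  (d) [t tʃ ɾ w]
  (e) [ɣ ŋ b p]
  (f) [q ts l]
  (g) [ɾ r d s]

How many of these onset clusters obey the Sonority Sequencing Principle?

4

(a) 6-3-1 → violates
(b) 2-5-6 → obeys
(c) 2-3-4 → obeys
(d) 1-2-5-6 → obeys
(e) 3-4-1-1 → violates
(f) 1-2-5 → obeys
(g) 5-5-1-3 → violates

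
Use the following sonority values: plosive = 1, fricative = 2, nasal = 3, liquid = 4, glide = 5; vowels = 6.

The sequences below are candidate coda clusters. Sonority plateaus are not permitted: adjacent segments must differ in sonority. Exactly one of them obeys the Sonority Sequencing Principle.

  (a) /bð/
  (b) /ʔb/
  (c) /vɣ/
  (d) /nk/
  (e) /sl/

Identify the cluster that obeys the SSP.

d

(a) /bð/: profile 1-2 — violates.
(b) /ʔb/: profile 1-1 — violates.
(c) /vɣ/: profile 2-2 — violates.
(d) /nk/: profile 3-1 — obeys.
(e) /sl/: profile 2-4 — violates.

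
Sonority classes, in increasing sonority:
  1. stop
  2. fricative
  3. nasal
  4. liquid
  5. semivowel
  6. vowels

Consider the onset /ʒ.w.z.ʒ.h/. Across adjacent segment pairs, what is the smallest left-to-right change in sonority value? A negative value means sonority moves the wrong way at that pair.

-3

/ʒ/: fricative = 2.
/w/: semivowel = 5.
/z/: fricative = 2.
/ʒ/: fricative = 2.
/h/: fricative = 2.
/ʒ/→/w/: change +3.
/w/→/z/: change -3.
/z/→/ʒ/: change +0.
/ʒ/→/h/: change +0.
Minimum = -3.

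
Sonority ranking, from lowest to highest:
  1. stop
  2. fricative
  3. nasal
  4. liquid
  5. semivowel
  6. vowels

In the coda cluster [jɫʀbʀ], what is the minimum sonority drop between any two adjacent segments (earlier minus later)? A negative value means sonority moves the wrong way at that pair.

/j/: semivowel = 5.
/ɫ/: liquid = 4.
/ʀ/: liquid = 4.
/b/: stop = 1.
/ʀ/: liquid = 4.
/j/→/ɫ/: change +1.
/ɫ/→/ʀ/: change +0.
/ʀ/→/b/: change +3.
/b/→/ʀ/: change -3.
Minimum = -3.

-3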